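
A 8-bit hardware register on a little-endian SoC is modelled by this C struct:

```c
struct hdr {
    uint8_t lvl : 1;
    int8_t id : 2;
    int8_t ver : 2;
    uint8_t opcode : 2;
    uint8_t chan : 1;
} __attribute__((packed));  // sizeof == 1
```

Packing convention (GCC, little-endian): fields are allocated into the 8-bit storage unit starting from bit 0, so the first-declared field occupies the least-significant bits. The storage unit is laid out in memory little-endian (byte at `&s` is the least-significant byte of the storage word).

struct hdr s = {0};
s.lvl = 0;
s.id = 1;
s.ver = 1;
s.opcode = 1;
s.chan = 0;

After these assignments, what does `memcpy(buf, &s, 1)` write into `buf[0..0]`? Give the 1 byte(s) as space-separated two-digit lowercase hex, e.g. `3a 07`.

2a

lvl (1b) val=0 bits=0x0 at bit 0: 0x00
id (2b) val=1 bits=0x1 at bit 1: 0x02
ver (2b) val=1 bits=0x1 at bit 3: 0x0a
opcode (2b) val=1 bits=0x1 at bit 5: 0x2a
chan (1b) val=0 bits=0x0 at bit 7: 0x2a
word = 0x2a → little-endian bytes:
  [0]=0x2a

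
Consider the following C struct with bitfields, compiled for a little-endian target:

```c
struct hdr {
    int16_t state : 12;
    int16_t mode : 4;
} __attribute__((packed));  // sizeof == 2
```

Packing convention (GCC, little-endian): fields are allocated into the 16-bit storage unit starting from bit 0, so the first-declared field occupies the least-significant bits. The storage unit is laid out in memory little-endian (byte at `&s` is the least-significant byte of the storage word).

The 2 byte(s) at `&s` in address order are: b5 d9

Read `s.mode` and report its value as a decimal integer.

-3

[0]=0xb5 [1]=0xd9 (little-endian) → word 0xd9b5
state [0+:12] = (word>>0) & 0xfff = 2485
mode [12+:4] = (word>>12) & 0xf = 13  ←
mode signed 4b, MSB=1: 13 - 16 = -3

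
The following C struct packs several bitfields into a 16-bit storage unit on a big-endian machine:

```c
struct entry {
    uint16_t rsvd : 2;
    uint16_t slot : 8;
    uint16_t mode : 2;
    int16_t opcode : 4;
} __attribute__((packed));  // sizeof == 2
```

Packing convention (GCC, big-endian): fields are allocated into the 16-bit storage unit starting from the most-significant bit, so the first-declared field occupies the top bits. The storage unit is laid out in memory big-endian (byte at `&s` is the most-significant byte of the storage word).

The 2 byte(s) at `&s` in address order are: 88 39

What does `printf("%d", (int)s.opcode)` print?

-7

[0]=0x88 [1]=0x39 (big-endian) → word 0x8839
rsvd [14+:2] = (word>>14) & 0x3 = 2
slot [6+:8] = (word>>6) & 0xff = 32
mode [4+:2] = (word>>4) & 0x3 = 3
opcode [0+:4] = (word>>0) & 0xf = 9  ←
opcode signed 4b, MSB=1: 9 - 16 = -7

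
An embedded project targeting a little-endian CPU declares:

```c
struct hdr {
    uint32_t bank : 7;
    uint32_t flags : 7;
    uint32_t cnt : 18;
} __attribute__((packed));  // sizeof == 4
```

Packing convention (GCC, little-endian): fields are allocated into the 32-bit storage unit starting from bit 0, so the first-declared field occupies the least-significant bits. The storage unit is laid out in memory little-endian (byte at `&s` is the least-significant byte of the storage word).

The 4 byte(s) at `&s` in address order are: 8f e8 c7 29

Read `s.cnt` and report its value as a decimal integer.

[0]=0x8f [1]=0xe8 [2]=0xc7 [3]=0x29 (little-endian) → word 0x29c7e88f
bank:7 @ bit 0 → (0x29c7e88f>>0)&0x7f = 0xf
flags:7 @ bit 7 → (0x29c7e88f>>7)&0x7f = 0x51
cnt:18 @ bit 14 → (0x29c7e88f>>14)&0x3ffff = 0xa71f  ←

42783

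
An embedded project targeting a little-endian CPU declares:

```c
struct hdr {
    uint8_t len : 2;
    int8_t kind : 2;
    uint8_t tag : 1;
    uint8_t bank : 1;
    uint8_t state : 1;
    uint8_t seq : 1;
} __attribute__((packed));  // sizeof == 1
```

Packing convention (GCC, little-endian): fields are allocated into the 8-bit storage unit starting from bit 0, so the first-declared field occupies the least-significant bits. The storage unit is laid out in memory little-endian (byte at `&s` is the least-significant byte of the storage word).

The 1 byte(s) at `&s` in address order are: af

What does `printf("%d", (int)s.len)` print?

[0]=0xaf (little-endian) → word 0xaf
len [0+:2] = (word>>0) & 0x3 = 3  ←
kind [2+:2] = (word>>2) & 0x3 = 3
tag [4+:1] = (word>>4) & 0x1 = 0
bank [5+:1] = (word>>5) & 0x1 = 1
state [6+:1] = (word>>6) & 0x1 = 0
seq [7+:1] = (word>>7) & 0x1 = 1

3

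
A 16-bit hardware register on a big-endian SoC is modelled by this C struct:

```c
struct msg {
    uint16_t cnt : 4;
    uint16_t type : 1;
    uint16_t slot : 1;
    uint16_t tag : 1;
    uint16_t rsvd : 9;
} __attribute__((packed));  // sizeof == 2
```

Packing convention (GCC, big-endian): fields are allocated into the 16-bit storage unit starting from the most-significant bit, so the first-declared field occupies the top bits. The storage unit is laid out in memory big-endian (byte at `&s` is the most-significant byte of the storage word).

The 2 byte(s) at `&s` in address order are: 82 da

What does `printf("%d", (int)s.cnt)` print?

[0]=0x82 [1]=0xda (big-endian) → word 0x82da
cnt:4 @ bit 12 → (0x82da>>12)&0xf = 0x8  ←
type:1 @ bit 11 → (0x82da>>11)&0x1 = 0x0
slot:1 @ bit 10 → (0x82da>>10)&0x1 = 0x0
tag:1 @ bit 9 → (0x82da>>9)&0x1 = 0x1
rsvd:9 @ bit 0 → (0x82da>>0)&0x1ff = 0xda

8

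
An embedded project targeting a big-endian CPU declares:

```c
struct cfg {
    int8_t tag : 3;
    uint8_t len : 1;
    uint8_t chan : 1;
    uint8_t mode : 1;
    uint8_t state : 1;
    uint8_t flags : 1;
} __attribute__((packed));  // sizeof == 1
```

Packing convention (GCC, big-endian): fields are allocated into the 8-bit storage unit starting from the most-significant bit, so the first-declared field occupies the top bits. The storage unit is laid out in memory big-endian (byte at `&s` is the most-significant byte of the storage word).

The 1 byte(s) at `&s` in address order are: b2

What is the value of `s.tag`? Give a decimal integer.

-3

[0]=0xb2 (big-endian) → word 0xb2
tag:3 @ bit 5 → (0xb2>>5)&0x7 = 0x5  ←
len:1 @ bit 4 → (0xb2>>4)&0x1 = 0x1
chan:1 @ bit 3 → (0xb2>>3)&0x1 = 0x0
mode:1 @ bit 2 → (0xb2>>2)&0x1 = 0x0
state:1 @ bit 1 → (0xb2>>1)&0x1 = 0x1
flags:1 @ bit 0 → (0xb2>>0)&0x1 = 0x0
tag signed 3b, MSB=1: 5 - 8 = -3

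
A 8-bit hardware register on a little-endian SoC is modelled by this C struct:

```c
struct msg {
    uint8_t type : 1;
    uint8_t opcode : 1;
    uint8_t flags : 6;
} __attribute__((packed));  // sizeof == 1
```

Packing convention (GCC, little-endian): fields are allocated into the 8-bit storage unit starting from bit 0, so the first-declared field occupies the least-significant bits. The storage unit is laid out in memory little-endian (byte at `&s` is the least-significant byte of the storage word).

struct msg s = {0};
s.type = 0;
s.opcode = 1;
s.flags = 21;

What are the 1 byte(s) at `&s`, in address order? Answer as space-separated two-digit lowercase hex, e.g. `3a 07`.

56

type (1b) val=0 bits=0x0 at bit 0: 0x00
opcode (1b) val=1 bits=0x1 at bit 1: 0x02
flags (6b) val=21 bits=0x15 at bit 2: 0x56
word = 0x56 → little-endian bytes:
  [0]=0x56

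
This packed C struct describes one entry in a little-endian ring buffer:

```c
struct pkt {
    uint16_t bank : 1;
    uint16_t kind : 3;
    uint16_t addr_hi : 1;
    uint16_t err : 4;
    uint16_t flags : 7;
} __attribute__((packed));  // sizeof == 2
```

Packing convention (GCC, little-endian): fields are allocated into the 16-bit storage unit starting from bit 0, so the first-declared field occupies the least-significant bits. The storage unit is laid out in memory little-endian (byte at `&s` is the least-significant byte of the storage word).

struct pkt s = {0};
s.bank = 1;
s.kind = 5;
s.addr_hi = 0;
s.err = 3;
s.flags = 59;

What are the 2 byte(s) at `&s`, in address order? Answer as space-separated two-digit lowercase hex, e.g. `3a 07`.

6b 76

[0+:1] bank=1 & 0x1 = 0x1; word=0x0001
[1+:3] kind=5 & 0x7 = 0x5; word=0x000b
[4+:1] addr_hi=0 & 0x1 = 0x0; word=0x000b
[5+:4] err=3 & 0xf = 0x3; word=0x006b
[9+:7] flags=59 & 0x7f = 0x3b; word=0x766b
word = 0x766b → little-endian bytes:
  [0]=0x6b  [1]=0x76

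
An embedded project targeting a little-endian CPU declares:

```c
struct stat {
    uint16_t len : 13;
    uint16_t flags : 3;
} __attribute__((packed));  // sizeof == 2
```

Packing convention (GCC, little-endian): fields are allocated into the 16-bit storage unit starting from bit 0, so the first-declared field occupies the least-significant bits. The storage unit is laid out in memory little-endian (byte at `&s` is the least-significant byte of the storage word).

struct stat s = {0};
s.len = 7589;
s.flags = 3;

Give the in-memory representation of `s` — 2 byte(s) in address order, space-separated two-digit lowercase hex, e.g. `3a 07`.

a5 7d

len:13 = 7589 → 0x1da5 << 0 → word 0x1da5
flags:3 = 3 → 0x3 << 13 → word 0x7da5
word = 0x7da5 → little-endian bytes:
  [0]=0xa5  [1]=0x7d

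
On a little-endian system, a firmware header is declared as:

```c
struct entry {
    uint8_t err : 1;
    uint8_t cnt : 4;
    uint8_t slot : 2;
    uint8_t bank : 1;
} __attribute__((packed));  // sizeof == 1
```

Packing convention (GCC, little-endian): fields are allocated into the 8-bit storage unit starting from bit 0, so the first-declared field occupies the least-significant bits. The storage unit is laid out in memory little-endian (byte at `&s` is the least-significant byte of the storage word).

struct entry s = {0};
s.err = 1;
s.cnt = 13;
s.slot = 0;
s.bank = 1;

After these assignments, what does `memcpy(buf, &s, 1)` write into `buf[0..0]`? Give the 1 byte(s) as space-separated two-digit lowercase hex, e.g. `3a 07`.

9b

err (1b) val=1 bits=0x1 at bit 0: 0x01
cnt (4b) val=13 bits=0xd at bit 1: 0x1b
slot (2b) val=0 bits=0x0 at bit 5: 0x1b
bank (1b) val=1 bits=0x1 at bit 7: 0x9b
word = 0x9b → little-endian bytes:
  [0]=0x9b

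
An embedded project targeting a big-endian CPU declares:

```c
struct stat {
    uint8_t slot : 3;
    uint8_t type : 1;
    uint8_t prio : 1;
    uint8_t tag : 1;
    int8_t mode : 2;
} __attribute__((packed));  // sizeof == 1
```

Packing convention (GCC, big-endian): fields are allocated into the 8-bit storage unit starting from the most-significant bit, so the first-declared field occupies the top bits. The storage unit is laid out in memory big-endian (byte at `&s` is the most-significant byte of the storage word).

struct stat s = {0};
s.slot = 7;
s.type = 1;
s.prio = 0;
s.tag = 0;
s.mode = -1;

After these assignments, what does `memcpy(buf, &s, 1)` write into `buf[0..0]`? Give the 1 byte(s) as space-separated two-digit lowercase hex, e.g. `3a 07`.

[5+:3] slot=7 & 0x7 = 0x7; word=0xe0
[4+:1] type=1 & 0x1 = 0x1; word=0xf0
[3+:1] prio=0 & 0x1 = 0x0; word=0xf0
[2+:1] tag=0 & 0x1 = 0x0; word=0xf0
[0+:2] mode=-1 & 0x3 = 0x3; word=0xf3
word = 0xf3 → big-endian bytes:
  [0]=0xf3

f3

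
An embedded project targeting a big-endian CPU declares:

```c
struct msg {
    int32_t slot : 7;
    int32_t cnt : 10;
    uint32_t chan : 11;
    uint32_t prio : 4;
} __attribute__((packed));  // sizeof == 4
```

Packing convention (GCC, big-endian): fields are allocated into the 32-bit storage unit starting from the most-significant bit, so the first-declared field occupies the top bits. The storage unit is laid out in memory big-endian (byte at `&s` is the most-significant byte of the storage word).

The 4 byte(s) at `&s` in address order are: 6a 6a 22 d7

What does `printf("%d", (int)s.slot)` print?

[0]=0x6a [1]=0x6a [2]=0x22 [3]=0xd7 (big-endian) → word 0x6a6a22d7
slot [25+:7] = (word>>25) & 0x7f = 53  ←
cnt [15+:10] = (word>>15) & 0x3ff = 212
chan [4+:11] = (word>>4) & 0x7ff = 557
prio [0+:4] = (word>>0) & 0xf = 7
slot signed 7b, MSB=0: value = 53

53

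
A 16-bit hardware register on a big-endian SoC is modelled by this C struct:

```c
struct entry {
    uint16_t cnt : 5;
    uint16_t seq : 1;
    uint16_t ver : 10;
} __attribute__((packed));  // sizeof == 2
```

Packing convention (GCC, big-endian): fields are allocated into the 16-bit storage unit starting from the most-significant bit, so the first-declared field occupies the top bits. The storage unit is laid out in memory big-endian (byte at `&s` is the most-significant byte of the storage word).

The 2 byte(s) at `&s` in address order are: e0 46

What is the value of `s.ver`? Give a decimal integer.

[0]=0xe0 [1]=0x46 (big-endian) → word 0xe046
cnt:5 @ bit 11 → (0xe046>>11)&0x1f = 0x1c
seq:1 @ bit 10 → (0xe046>>10)&0x1 = 0x0
ver:10 @ bit 0 → (0xe046>>0)&0x3ff = 0x46  ←

70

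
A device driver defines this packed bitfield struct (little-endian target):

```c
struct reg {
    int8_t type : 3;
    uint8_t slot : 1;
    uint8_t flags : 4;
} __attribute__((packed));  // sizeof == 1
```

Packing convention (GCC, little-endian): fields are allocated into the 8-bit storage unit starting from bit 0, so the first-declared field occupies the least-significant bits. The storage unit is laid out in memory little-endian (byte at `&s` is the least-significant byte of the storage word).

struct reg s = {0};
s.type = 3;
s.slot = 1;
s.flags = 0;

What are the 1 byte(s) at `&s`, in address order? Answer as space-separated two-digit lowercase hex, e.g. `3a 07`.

[0+:3] type=3 & 0x7 = 0x3; word=0x03
[3+:1] slot=1 & 0x1 = 0x1; word=0x0b
[4+:4] flags=0 & 0xf = 0x0; word=0x0b
word = 0x0b → little-endian bytes:
  [0]=0x0b

0b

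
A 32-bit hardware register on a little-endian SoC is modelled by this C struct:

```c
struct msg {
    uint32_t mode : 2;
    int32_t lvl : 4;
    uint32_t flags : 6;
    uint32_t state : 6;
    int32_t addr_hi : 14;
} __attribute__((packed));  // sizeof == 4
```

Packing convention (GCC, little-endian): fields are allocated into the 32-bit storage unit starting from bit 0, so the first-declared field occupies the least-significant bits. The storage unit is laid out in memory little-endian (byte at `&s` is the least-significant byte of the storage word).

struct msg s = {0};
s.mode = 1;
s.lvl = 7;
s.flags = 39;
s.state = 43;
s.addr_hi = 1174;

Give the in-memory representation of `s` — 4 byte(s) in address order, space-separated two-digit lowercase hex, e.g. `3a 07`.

dd b9 5a 12

[0+:2] mode=1 & 0x3 = 0x1; word=0x00000001
[2+:4] lvl=7 & 0xf = 0x7; word=0x0000001d
[6+:6] flags=39 & 0x3f = 0x27; word=0x000009dd
[12+:6] state=43 & 0x3f = 0x2b; word=0x0002b9dd
[18+:14] addr_hi=1174 & 0x3fff = 0x496; word=0x125ab9dd
word = 0x125ab9dd → little-endian bytes:
  [0]=0xdd  [1]=0xb9  [2]=0x5a  [3]=0x12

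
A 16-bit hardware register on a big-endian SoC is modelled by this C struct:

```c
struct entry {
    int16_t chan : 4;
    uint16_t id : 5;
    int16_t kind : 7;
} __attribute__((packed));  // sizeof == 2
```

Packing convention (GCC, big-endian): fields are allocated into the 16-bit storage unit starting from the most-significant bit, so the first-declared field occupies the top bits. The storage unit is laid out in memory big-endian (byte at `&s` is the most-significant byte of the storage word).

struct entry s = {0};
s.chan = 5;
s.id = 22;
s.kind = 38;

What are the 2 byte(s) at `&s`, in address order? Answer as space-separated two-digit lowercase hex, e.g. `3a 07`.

chan (4b) val=5 bits=0x5 at bit 12: 0x5000
id (5b) val=22 bits=0x16 at bit 7: 0x5b00
kind (7b) val=38 bits=0x26 at bit 0: 0x5b26
word = 0x5b26 → big-endian bytes:
  [0]=0x5b  [1]=0x26

5b 26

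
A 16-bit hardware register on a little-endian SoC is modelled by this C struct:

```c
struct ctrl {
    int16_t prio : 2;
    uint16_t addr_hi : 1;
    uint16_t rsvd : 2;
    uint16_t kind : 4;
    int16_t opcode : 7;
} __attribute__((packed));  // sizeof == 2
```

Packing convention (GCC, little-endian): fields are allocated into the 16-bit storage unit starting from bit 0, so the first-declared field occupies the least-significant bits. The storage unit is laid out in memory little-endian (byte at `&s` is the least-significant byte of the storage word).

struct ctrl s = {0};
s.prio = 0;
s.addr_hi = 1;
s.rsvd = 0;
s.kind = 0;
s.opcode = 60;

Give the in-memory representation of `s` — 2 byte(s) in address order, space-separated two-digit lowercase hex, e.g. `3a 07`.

prio:2 = 0 → 0x0 << 0 → word 0x0000
addr_hi:1 = 1 → 0x1 << 2 → word 0x0004
rsvd:2 = 0 → 0x0 << 3 → word 0x0004
kind:4 = 0 → 0x0 << 5 → word 0x0004
opcode:7 = 60 → 0x3c << 9 → word 0x7804
word = 0x7804 → little-endian bytes:
  [0]=0x04  [1]=0x78

04 78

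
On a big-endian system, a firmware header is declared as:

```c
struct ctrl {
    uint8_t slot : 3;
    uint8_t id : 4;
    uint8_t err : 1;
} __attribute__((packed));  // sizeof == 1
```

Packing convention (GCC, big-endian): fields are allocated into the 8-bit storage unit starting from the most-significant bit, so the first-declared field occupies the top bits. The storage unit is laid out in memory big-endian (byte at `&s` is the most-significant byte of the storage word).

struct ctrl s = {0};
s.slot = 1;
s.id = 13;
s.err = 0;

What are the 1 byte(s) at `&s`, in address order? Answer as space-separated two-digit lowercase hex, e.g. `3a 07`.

[5+:3] slot=1 & 0x7 = 0x1; word=0x20
[1+:4] id=13 & 0xf = 0xd; word=0x3a
[0+:1] err=0 & 0x1 = 0x0; word=0x3a
word = 0x3a → big-endian bytes:
  [0]=0x3a

3a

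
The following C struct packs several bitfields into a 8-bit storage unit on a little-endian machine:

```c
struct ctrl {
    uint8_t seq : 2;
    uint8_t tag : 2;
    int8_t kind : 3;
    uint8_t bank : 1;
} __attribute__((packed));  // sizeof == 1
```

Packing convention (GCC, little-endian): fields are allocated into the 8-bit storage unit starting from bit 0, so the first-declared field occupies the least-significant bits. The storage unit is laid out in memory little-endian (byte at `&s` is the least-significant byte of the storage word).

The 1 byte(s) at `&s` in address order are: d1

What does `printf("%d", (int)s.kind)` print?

[0]=0xd1 (little-endian) → word 0xd1
seq:2 @ bit 0 → (0xd1>>0)&0x3 = 0x1
tag:2 @ bit 2 → (0xd1>>2)&0x3 = 0x0
kind:3 @ bit 4 → (0xd1>>4)&0x7 = 0x5  ←
bank:1 @ bit 7 → (0xd1>>7)&0x1 = 0x1
kind signed 3b, MSB=1: 5 - 8 = -3

-3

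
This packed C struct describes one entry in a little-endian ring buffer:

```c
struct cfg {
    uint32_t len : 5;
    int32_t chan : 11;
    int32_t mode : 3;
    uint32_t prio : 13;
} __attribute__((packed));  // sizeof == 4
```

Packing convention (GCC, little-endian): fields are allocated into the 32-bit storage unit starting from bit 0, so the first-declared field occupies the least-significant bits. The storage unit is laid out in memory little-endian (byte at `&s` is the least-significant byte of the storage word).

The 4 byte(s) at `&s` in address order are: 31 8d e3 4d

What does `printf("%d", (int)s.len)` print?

17

[0]=0x31 [1]=0x8d [2]=0xe3 [3]=0x4d (little-endian) → word 0x4de38d31
len [0+:5] = (word>>0) & 0x1f = 17  ←
chan [5+:11] = (word>>5) & 0x7ff = 1129
mode [16+:3] = (word>>16) & 0x7 = 3
prio [19+:13] = (word>>19) & 0x1fff = 2492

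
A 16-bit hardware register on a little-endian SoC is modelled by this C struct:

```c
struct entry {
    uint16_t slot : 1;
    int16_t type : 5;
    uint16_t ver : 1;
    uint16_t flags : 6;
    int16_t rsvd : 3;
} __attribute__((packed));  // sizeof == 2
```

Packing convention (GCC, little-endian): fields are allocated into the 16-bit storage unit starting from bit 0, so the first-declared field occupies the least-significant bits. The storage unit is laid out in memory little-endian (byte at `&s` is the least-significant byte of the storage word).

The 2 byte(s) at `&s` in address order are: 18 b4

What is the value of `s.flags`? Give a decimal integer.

40

[0]=0x18 [1]=0xb4 (little-endian) → word 0xb418
slot [0+:1] = (word>>0) & 0x1 = 0
type [1+:5] = (word>>1) & 0x1f = 12
ver [6+:1] = (word>>6) & 0x1 = 0
flags [7+:6] = (word>>7) & 0x3f = 40  ←
rsvd [13+:3] = (word>>13) & 0x7 = 5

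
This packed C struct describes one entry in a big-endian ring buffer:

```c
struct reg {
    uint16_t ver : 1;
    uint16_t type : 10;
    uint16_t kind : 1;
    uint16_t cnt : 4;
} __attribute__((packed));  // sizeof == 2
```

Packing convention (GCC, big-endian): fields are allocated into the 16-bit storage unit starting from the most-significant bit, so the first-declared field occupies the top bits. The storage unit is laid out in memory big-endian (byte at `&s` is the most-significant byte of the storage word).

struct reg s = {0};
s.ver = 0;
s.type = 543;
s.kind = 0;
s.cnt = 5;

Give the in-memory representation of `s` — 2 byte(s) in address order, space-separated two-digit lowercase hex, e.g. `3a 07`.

ver (1b) val=0 bits=0x0 at bit 15: 0x0000
type (10b) val=543 bits=0x21f at bit 5: 0x43e0
kind (1b) val=0 bits=0x0 at bit 4: 0x43e0
cnt (4b) val=5 bits=0x5 at bit 0: 0x43e5
word = 0x43e5 → big-endian bytes:
  [0]=0x43  [1]=0xe5

43 e5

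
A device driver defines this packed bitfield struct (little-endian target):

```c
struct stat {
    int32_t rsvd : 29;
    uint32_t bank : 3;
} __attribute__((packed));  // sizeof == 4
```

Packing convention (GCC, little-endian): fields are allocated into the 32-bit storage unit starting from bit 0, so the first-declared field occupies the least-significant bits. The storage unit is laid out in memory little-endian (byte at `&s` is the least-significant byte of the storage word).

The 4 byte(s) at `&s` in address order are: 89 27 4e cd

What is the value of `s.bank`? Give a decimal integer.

[0]=0x89 [1]=0x27 [2]=0x4e [3]=0xcd (little-endian) → word 0xcd4e2789
rsvd:29 @ bit 0 → (0xcd4e2789>>0)&0x1fffffff = 0xd4e2789
bank:3 @ bit 29 → (0xcd4e2789>>29)&0x7 = 0x6  ←

6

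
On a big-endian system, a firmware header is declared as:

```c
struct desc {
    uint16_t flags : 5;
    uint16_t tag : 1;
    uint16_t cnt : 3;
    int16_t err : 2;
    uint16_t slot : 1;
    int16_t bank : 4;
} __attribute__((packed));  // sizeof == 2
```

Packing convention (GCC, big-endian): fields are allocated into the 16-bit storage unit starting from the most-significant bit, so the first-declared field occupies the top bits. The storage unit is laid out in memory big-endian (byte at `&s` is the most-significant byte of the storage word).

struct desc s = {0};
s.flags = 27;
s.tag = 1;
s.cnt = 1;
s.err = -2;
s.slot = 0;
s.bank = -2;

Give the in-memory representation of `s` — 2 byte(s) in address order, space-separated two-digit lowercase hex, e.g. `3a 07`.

flags (5b) val=27 bits=0x1b at bit 11: 0xd800
tag (1b) val=1 bits=0x1 at bit 10: 0xdc00
cnt (3b) val=1 bits=0x1 at bit 7: 0xdc80
err (2b) val=-2 bits=0x2 at bit 5: 0xdcc0
slot (1b) val=0 bits=0x0 at bit 4: 0xdcc0
bank (4b) val=-2 bits=0xe at bit 0: 0xdcce
word = 0xdcce → big-endian bytes:
  [0]=0xdc  [1]=0xce

dc ce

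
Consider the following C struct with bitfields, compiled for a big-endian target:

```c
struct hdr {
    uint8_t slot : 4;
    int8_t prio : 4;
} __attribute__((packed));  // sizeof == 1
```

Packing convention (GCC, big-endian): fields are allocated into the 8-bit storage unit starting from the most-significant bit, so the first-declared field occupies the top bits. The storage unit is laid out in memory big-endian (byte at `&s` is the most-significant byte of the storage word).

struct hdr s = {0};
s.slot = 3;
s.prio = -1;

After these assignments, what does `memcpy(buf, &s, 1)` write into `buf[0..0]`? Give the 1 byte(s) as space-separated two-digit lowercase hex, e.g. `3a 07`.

slot (4b) val=3 bits=0x3 at bit 4: 0x30
prio (4b) val=-1 bits=0xf at bit 0: 0x3f
word = 0x3f → big-endian bytes:
  [0]=0x3f

3f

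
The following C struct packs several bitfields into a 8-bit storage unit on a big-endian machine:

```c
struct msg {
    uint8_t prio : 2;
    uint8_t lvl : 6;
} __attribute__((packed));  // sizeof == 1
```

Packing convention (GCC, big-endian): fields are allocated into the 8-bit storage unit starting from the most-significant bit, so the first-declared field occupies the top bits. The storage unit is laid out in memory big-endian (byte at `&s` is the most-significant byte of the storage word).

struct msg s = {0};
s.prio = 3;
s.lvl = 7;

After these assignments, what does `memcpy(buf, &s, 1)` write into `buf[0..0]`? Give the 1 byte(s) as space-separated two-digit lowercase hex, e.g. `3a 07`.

prio (2b) val=3 bits=0x3 at bit 6: 0xc0
lvl (6b) val=7 bits=0x7 at bit 0: 0xc7
word = 0xc7 → big-endian bytes:
  [0]=0xc7

c7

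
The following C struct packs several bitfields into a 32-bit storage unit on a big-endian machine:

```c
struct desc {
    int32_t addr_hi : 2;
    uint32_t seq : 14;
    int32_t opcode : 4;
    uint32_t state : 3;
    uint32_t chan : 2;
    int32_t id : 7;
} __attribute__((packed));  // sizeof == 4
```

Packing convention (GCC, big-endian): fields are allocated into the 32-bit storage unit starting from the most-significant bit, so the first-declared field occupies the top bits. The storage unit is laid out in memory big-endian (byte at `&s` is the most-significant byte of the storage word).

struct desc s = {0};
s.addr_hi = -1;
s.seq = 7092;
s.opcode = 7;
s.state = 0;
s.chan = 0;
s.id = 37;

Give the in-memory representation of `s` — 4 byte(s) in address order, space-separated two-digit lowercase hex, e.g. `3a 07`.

addr_hi:2 = -1 → 0x3 << 30 → word 0xc0000000
seq:14 = 7092 → 0x1bb4 << 16 → word 0xdbb40000
opcode:4 = 7 → 0x7 << 12 → word 0xdbb47000
state:3 = 0 → 0x0 << 9 → word 0xdbb47000
chan:2 = 0 → 0x0 << 7 → word 0xdbb47000
id:7 = 37 → 0x25 << 0 → word 0xdbb47025
word = 0xdbb47025 → big-endian bytes:
  [0]=0xdb  [1]=0xb4  [2]=0x70  [3]=0x25

db b4 70 25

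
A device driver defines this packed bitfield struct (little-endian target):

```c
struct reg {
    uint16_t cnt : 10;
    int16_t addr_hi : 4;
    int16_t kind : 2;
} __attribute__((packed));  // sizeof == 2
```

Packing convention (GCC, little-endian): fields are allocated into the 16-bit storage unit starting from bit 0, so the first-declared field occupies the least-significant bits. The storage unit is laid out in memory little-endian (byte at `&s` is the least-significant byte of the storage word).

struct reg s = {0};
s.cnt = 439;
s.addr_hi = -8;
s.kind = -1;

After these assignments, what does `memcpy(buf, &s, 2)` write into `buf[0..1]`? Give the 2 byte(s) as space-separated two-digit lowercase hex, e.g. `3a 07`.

b7 e1

cnt:10 = 439 → 0x1b7 << 0 → word 0x01b7
addr_hi:4 = -8 → 0x8 << 10 → word 0x21b7
kind:2 = -1 → 0x3 << 14 → word 0xe1b7
word = 0xe1b7 → little-endian bytes:
  [0]=0xb7  [1]=0xe1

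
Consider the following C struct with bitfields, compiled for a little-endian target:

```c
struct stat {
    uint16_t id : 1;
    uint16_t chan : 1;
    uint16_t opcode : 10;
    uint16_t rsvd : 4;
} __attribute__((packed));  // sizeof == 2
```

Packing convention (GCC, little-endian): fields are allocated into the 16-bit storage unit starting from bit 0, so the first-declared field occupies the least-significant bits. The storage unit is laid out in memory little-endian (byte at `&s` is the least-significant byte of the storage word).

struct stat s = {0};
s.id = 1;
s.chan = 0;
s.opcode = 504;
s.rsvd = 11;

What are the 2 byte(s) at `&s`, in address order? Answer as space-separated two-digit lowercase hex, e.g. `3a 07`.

e1 b7

id:1 = 1 → 0x1 << 0 → word 0x0001
chan:1 = 0 → 0x0 << 1 → word 0x0001
opcode:10 = 504 → 0x1f8 << 2 → word 0x07e1
rsvd:4 = 11 → 0xb << 12 → word 0xb7e1
word = 0xb7e1 → little-endian bytes:
  [0]=0xe1  [1]=0xb7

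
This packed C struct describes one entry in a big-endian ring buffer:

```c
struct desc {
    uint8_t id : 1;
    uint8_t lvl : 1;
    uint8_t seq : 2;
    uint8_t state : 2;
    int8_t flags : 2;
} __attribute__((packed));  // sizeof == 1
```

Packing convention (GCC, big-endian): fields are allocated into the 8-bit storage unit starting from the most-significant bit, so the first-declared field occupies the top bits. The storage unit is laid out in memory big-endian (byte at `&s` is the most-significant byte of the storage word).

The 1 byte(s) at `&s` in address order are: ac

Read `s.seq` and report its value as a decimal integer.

2

[0]=0xac (big-endian) → word 0xac
id [7+:1] = (word>>7) & 0x1 = 1
lvl [6+:1] = (word>>6) & 0x1 = 0
seq [4+:2] = (word>>4) & 0x3 = 2  ←
state [2+:2] = (word>>2) & 0x3 = 3
flags [0+:2] = (word>>0) & 0x3 = 0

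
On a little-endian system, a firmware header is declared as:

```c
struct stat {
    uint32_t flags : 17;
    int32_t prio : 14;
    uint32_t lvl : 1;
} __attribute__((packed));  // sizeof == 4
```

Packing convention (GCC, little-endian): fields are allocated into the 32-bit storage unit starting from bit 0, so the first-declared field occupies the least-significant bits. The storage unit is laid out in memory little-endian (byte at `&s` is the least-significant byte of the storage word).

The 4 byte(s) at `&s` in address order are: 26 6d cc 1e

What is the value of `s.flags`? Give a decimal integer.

[0]=0x26 [1]=0x6d [2]=0xcc [3]=0x1e (little-endian) → word 0x1ecc6d26
flags:17 @ bit 0 → (0x1ecc6d26>>0)&0x1ffff = 0x6d26  ←
prio:14 @ bit 17 → (0x1ecc6d26>>17)&0x3fff = 0xf66
lvl:1 @ bit 31 → (0x1ecc6d26>>31)&0x1 = 0x0

27942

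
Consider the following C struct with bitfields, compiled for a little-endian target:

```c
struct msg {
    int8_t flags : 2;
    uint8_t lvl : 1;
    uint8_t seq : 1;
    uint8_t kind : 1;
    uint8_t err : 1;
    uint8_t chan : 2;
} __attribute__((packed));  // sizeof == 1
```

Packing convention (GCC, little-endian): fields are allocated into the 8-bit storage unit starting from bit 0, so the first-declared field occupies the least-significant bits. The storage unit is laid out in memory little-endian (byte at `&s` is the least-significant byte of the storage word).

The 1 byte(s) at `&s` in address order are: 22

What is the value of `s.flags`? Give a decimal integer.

[0]=0x22 (little-endian) → word 0x22
flags [0+:2] = (word>>0) & 0x3 = 2  ←
lvl [2+:1] = (word>>2) & 0x1 = 0
seq [3+:1] = (word>>3) & 0x1 = 0
kind [4+:1] = (word>>4) & 0x1 = 0
err [5+:1] = (word>>5) & 0x1 = 1
chan [6+:2] = (word>>6) & 0x3 = 0
flags signed 2b, MSB=1: 2 - 4 = -2

-2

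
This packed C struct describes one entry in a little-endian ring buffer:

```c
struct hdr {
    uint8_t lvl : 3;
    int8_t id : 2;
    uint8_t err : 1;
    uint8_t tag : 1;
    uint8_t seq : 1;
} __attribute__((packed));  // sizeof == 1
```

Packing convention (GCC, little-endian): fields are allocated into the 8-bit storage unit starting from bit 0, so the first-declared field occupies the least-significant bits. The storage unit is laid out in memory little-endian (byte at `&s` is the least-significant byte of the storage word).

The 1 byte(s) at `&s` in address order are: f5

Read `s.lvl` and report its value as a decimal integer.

5

[0]=0xf5 (little-endian) → word 0xf5
lvl:3 @ bit 0 → (0xf5>>0)&0x7 = 0x5  ←
id:2 @ bit 3 → (0xf5>>3)&0x3 = 0x2
err:1 @ bit 5 → (0xf5>>5)&0x1 = 0x1
tag:1 @ bit 6 → (0xf5>>6)&0x1 = 0x1
seq:1 @ bit 7 → (0xf5>>7)&0x1 = 0x1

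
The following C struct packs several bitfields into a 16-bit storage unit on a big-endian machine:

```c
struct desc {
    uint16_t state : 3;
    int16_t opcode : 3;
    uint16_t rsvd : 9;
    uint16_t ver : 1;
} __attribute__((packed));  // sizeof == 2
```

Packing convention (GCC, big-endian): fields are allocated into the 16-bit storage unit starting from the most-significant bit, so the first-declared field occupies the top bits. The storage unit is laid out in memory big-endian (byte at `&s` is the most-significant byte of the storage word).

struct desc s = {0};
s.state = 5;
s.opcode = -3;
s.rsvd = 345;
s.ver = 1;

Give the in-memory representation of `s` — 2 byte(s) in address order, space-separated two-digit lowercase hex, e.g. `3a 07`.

b6 b3

state (3b) val=5 bits=0x5 at bit 13: 0xa000
opcode (3b) val=-3 bits=0x5 at bit 10: 0xb400
rsvd (9b) val=345 bits=0x159 at bit 1: 0xb6b2
ver (1b) val=1 bits=0x1 at bit 0: 0xb6b3
word = 0xb6b3 → big-endian bytes:
  [0]=0xb6  [1]=0xb3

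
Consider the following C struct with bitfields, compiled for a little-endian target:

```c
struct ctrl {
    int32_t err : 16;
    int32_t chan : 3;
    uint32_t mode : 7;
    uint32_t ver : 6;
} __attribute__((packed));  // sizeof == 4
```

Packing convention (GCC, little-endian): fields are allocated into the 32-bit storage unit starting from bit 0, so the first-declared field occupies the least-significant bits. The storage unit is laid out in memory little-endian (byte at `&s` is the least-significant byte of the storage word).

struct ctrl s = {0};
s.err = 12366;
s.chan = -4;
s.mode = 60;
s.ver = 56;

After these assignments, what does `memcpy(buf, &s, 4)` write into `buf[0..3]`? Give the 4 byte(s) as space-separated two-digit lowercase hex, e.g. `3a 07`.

err:16 = 12366 → 0x304e << 0 → word 0x0000304e
chan:3 = -4 → 0x4 << 16 → word 0x0004304e
mode:7 = 60 → 0x3c << 19 → word 0x01e4304e
ver:6 = 56 → 0x38 << 26 → word 0xe1e4304e
word = 0xe1e4304e → little-endian bytes:
  [0]=0x4e  [1]=0x30  [2]=0xe4  [3]=0xe1

4e 30 e4 e1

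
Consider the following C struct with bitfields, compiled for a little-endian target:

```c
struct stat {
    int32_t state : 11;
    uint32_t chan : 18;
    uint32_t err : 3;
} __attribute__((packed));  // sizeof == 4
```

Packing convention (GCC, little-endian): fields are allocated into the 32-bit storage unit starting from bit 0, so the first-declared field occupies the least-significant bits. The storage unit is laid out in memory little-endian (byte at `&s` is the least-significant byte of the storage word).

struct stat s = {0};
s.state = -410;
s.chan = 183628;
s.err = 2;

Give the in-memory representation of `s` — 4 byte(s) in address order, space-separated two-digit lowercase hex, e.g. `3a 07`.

state:11 = -410 → 0x666 << 0 → word 0x00000666
chan:18 = 183628 → 0x2cd4c << 11 → word 0x166a6666
err:3 = 2 → 0x2 << 29 → word 0x566a6666
word = 0x566a6666 → little-endian bytes:
  [0]=0x66  [1]=0x66  [2]=0x6a  [3]=0x56

66 66 6a 56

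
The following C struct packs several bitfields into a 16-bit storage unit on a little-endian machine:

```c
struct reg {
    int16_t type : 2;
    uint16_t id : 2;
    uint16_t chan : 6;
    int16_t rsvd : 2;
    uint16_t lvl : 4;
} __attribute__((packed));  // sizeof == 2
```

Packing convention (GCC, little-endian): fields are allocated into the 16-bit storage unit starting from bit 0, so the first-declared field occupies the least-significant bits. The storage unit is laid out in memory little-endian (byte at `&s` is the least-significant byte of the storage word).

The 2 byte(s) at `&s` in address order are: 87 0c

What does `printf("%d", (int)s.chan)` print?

[0]=0x87 [1]=0x0c (little-endian) → word 0x0c87
type [0+:2] = (word>>0) & 0x3 = 3
id [2+:2] = (word>>2) & 0x3 = 1
chan [4+:6] = (word>>4) & 0x3f = 8  ←
rsvd [10+:2] = (word>>10) & 0x3 = 3
lvl [12+:4] = (word>>12) & 0xf = 0

8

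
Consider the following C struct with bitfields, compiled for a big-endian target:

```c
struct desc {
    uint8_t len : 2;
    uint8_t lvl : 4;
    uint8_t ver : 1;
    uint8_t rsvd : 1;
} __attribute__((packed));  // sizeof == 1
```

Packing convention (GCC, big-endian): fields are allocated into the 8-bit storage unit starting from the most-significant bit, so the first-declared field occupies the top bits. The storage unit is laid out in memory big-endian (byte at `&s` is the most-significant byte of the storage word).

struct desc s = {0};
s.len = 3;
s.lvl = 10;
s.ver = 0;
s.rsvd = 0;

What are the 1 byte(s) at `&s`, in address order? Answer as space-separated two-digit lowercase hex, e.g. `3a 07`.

len (2b) val=3 bits=0x3 at bit 6: 0xc0
lvl (4b) val=10 bits=0xa at bit 2: 0xe8
ver (1b) val=0 bits=0x0 at bit 1: 0xe8
rsvd (1b) val=0 bits=0x0 at bit 0: 0xe8
word = 0xe8 → big-endian bytes:
  [0]=0xe8

e8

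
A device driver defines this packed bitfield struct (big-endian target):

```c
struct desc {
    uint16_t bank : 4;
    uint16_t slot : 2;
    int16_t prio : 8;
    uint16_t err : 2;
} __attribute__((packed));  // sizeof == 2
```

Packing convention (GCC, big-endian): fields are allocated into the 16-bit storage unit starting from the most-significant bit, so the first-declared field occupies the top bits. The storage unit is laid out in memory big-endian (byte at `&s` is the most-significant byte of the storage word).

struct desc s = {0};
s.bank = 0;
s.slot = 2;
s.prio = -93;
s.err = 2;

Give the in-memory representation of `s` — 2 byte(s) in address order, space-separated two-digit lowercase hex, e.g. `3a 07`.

0a 8e

bank (4b) val=0 bits=0x0 at bit 12: 0x0000
slot (2b) val=2 bits=0x2 at bit 10: 0x0800
prio (8b) val=-93 bits=0xa3 at bit 2: 0x0a8c
err (2b) val=2 bits=0x2 at bit 0: 0x0a8e
word = 0x0a8e → big-endian bytes:
  [0]=0x0a  [1]=0x8e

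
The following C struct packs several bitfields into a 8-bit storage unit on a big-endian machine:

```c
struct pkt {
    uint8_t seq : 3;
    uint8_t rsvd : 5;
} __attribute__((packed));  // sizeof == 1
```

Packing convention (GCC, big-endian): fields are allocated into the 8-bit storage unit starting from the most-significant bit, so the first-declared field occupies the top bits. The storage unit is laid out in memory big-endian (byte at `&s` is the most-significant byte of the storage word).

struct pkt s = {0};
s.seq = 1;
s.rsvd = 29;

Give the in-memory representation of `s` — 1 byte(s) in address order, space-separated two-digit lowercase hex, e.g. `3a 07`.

seq (3b) val=1 bits=0x1 at bit 5: 0x20
rsvd (5b) val=29 bits=0x1d at bit 0: 0x3d
word = 0x3d → big-endian bytes:
  [0]=0x3d

3d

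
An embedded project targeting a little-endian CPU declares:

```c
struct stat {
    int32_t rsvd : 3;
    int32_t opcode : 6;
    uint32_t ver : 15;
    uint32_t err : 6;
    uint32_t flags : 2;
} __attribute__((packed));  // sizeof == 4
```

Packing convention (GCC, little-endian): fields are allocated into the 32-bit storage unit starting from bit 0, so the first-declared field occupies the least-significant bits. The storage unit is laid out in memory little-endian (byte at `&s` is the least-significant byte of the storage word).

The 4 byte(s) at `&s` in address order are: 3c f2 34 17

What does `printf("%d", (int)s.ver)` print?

[0]=0x3c [1]=0xf2 [2]=0x34 [3]=0x17 (little-endian) → word 0x1734f23c
rsvd:3 @ bit 0 → (0x1734f23c>>0)&0x7 = 0x4
opcode:6 @ bit 3 → (0x1734f23c>>3)&0x3f = 0x7
ver:15 @ bit 9 → (0x1734f23c>>9)&0x7fff = 0x1a79  ←
err:6 @ bit 24 → (0x1734f23c>>24)&0x3f = 0x17
flags:2 @ bit 30 → (0x1734f23c>>30)&0x3 = 0x0

6777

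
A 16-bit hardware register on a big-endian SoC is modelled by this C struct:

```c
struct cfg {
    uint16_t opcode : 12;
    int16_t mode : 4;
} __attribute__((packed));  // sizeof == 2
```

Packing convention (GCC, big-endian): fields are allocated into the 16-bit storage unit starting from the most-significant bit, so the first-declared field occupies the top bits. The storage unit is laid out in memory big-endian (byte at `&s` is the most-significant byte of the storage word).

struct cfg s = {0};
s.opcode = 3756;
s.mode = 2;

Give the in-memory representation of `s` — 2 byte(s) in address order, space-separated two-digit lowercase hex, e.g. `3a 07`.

opcode (12b) val=3756 bits=0xeac at bit 4: 0xeac0
mode (4b) val=2 bits=0x2 at bit 0: 0xeac2
word = 0xeac2 → big-endian bytes:
  [0]=0xea  [1]=0xc2

ea c2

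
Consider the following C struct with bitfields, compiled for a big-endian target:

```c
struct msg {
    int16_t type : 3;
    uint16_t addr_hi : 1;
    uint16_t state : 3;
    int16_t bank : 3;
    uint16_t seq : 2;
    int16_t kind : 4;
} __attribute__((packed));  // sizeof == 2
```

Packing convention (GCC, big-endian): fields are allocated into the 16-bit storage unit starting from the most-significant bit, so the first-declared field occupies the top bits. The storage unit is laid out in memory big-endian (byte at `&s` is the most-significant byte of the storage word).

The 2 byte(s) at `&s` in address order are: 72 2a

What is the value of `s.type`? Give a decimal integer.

[0]=0x72 [1]=0x2a (big-endian) → word 0x722a
type [13+:3] = (word>>13) & 0x7 = 3  ←
addr_hi [12+:1] = (word>>12) & 0x1 = 1
state [9+:3] = (word>>9) & 0x7 = 1
bank [6+:3] = (word>>6) & 0x7 = 0
seq [4+:2] = (word>>4) & 0x3 = 2
kind [0+:4] = (word>>0) & 0xf = 10
type signed 3b, MSB=0: value = 3

3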